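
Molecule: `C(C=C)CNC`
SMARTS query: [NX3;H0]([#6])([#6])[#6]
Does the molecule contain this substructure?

No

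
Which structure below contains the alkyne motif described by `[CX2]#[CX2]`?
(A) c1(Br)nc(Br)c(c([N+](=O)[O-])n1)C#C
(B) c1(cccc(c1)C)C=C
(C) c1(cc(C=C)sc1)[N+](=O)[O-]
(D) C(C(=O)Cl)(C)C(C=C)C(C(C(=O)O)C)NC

A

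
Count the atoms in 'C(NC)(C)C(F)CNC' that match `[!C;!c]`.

3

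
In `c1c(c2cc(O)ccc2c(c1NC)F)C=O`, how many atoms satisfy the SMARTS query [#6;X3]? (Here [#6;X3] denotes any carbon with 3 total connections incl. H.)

11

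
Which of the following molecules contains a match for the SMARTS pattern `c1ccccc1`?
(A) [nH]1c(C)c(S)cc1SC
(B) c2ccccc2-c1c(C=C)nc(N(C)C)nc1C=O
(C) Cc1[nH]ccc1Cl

c1ccccc1 describes six aromatic carbons in a ring (a benzene ring).
(A) has a methyl group (-CH3) but no six-membered all-carbon aromatic ring is present.
(B) contains a phenyl ring, which satisfies every atom and bond constraint.
(C) has a methyl group (-CH3) but no six-membered all-carbon aromatic ring is present.
So the answer is (B).

B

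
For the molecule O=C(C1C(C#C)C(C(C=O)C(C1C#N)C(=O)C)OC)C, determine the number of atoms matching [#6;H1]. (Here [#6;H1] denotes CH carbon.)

The query [#6;H1] means: any carbon bearing exactly one hydrogen.
Check the 20 heavy atoms by environment: 8× C (H1) → match; 4× C (H0) → no; 4× O (H0) → no; 3× C (H3) → no; 1× N (H0) → no.
That gives 8 matching atoms.

8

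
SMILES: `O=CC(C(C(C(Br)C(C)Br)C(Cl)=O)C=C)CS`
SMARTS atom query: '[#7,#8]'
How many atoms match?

2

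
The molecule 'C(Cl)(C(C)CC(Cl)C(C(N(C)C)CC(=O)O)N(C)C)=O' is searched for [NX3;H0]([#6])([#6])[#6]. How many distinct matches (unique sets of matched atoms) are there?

2

[NX3;H0]([#6])([#6])[#6] is the SMARTS for a tertiary amine: a trivalent nitrogen with no H, bonded to three carbons.
The molecule carries 2 separate instances of a dimethylamino group (-N(CH3)2) meeting every constraint; each maps to a distinct set of atoms, giving 2 matches.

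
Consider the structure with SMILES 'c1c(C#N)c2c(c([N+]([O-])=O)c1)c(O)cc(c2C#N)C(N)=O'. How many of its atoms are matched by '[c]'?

The query [c] means: lowercase c matches aromatic carbon only.
Check the 21 heavy atoms by environment: 10× c (aromatic) → match; 3× C → no; 3× N → no; 1× N (charge +1) → no; 1× O (charge -1) → no; 3× O → no.
That gives 10 matching atoms.

10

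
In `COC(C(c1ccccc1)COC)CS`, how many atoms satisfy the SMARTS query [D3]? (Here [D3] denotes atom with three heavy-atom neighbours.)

3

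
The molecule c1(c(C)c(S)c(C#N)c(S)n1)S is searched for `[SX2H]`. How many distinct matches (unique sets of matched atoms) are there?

3

[SX2H] is the SMARTS for a thiol: an aliphatic sulfur with two connections, one being H.
The molecule carries 3 separate instances of a thiol (-SH) meeting every constraint; each maps to a distinct set of atoms, giving 3 matches.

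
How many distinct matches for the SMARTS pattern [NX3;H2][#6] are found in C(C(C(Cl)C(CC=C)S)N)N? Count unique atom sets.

2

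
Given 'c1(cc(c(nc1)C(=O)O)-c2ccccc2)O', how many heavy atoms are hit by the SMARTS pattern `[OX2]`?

Check the 16 heavy atoms by environment: 1× n (aromatic, X2) → no; 11× c (aromatic, X3) → no; 1× C (X3) → no; 1× O (X1) → no; 2× O (X2) → match.
That gives 2 matching atoms.

2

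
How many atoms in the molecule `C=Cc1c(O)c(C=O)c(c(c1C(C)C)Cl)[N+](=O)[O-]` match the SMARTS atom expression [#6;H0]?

6

Check the 18 heavy atoms by environment: 6× c (aromatic, H0) → match; 1× Cl (H0) → no; 1× N (charge +1, H0) → no; 1× O (charge -1, H0) → no; 2× O (H0) → no; 1× O (H1) → no; 3× C (H1) → no; 1× C (H2) → no; 2× C (H3) → no.
That gives 6 matching atoms.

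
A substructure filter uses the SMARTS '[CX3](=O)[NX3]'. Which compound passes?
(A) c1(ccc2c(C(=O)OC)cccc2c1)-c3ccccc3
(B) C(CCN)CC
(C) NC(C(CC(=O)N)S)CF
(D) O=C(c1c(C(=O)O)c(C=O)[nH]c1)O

C

[CX3](=O)[NX3] describes a carbonyl carbon bonded to a trivalent nitrogen (an amide).
(A) has a methyl-ester group (-C(=O)OCH3) but the carbonyl is bonded to O, not to an NX3 nitrogen.
(B) has a primary amino group (-NH2) but the -NH2 is not attached to a carbonyl carbon.
(C) contains a primary amide (-C(=O)NH2), which satisfies every atom and bond constraint.
(D) has a carboxylic acid group (-C(=O)OH) but the carbonyl is bonded to O, not to an NX3 nitrogen.
So the answer is (C).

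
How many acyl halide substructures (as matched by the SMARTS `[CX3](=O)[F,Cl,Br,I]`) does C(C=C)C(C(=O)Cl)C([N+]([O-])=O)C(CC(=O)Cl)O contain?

2

[CX3](=O)[F,Cl,Br,I] is the SMARTS for an acyl halide: a carbonyl carbon bonded to a halogen.
The molecule carries 2 separate instances of an acyl chloride (-C(=O)Cl) meeting every constraint; each maps to a distinct set of atoms, giving 2 matches.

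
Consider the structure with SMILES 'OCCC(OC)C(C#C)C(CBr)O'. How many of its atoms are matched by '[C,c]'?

9

Check the 13 heavy atoms by environment: 9× C → match; 1× Br → no; 3× O → no.
That gives 9 matching atoms.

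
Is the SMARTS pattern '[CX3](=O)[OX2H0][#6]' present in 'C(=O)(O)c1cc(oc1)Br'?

The pattern [CX3](=O)[OX2H0][#6] describes a carbonyl carbon bonded to an oxygen that is itself bonded to carbon (no H on that O) — an ester.
The closest candidate here is a carboxylic acid group (-C(=O)OH), but the singly-bonded O carries H (OX2H1, not H0). No other fragment satisfies the full query, so there is no match.

No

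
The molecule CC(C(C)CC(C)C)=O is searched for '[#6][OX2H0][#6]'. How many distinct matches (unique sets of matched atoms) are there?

0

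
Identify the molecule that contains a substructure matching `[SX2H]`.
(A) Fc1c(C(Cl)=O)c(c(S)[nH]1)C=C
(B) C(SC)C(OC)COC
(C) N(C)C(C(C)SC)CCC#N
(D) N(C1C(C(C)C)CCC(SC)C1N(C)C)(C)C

[SX2H] describes an aliphatic sulfur with two connections, one being H (a thiol).
(A) contains a thiol (-SH), which satisfies every atom and bond constraint.
(B) has a methylthio ether (-SCH3) but the sulfur has H0 (bonded to two carbons), not H1.
(C) has a methylthio ether (-SCH3) but the sulfur has H0 (bonded to two carbons), not H1.
(D) has a methylthio ether (-SCH3) but the sulfur has H0 (bonded to two carbons), not H1.
So the answer is (A).

A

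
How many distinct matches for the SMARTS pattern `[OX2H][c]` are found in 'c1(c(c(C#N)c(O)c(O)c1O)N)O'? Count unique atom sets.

4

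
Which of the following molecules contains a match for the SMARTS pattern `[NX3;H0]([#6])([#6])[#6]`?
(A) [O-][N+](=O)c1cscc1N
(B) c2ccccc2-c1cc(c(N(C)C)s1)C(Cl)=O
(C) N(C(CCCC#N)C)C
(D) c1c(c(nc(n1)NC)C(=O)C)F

B

[NX3;H0]([#6])([#6])[#6] describes a trivalent nitrogen with no H, bonded to three carbons (a tertiary amine).
(A) has a primary amino group (-NH2) but the nitrogen has H2, not H0 with three carbons.
(B) contains a dimethylamino group (-N(CH3)2), which satisfies every atom and bond constraint.
(C) has an N-methylamino group (-NHCH3) but the nitrogen still has one H (H1), not H0.
(D) has an N-methylamino group (-NHCH3) but the nitrogen still has one H (H1), not H0.
So the answer is (B).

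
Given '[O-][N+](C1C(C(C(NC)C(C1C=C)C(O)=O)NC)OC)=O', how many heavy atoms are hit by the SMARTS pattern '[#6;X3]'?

3

Check the 20 heavy atoms by environment: 9× C (X4) → no; 3× C (X3) → match; 2× O (X1) → no; 2× O (X2) → no; 1× N (charge +1, X3) → no; 1× O (charge -1, X1) → no; 2× N (X3) → no.
That gives 3 matching atoms.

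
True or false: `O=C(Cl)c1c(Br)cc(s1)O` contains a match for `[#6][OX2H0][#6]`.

The pattern [#6][OX2H0][#6] describes an aliphatic oxygen bridging two carbons with no H on the oxygen — an ether.
The closest candidate here is a hydroxyl group (-OH), but the oxygen has H1, not H0 bridging two carbons. No other fragment satisfies the full query, so there is no match.

False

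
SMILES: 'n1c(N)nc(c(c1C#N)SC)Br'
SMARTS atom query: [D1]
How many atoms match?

4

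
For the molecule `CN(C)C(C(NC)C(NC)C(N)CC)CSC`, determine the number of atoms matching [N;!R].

4

The query [N;!R] means: aliphatic nitrogen not in a ring.
Check the 17 heavy atoms by environment: 12× C (acyclic) → no; 4× N (acyclic) → match; 1× S (acyclic) → no.
That gives 4 matching atoms.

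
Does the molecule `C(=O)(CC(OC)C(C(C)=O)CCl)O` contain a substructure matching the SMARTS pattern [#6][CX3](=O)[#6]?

Yes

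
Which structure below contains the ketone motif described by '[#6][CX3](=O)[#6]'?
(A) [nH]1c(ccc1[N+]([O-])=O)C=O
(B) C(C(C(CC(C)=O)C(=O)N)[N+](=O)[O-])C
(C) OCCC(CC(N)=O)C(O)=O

B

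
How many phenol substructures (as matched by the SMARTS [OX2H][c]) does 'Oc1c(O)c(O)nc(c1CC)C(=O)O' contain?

3

[OX2H][c] is the SMARTS for a phenol: a hydroxyl oxygen attached to an aromatic carbon.
The molecule carries 3 separate instances of a hydroxyl group (-OH) meeting every constraint; each maps to a distinct set of atoms, giving 3 matches.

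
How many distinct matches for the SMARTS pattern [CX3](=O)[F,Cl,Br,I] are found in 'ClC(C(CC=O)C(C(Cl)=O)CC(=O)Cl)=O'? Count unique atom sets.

[CX3](=O)[F,Cl,Br,I] is the SMARTS for an acyl halide: a carbonyl carbon bonded to a halogen.
The molecule carries 3 separate instances of an acyl chloride (-C(=O)Cl) meeting every constraint; each maps to a distinct set of atoms, giving 3 matches.

3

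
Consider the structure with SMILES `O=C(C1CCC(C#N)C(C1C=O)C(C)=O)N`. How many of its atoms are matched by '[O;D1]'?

3

The query [O;D1] means: aliphatic oxygen bonded to exactly one heavy atom.
Check the 16 heavy atoms by environment: 6× C (D3) → no; 4× C (D2) → no; 3× O (D1) → match; 1× C (D1) → no; 2× N (D1) → no.
That gives 3 matching atoms.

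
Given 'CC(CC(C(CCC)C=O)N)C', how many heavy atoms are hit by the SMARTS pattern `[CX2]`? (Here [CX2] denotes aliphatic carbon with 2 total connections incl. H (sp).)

Check the 12 heavy atoms by environment: 9× C (X4) → no; 1× N (X3) → no; 1× C (X3) → no; 1× O (X1) → no.
No environment satisfies the query, so 0 matching atoms.

0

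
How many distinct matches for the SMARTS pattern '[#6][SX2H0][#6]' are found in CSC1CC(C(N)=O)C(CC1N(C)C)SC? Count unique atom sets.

[#6][SX2H0][#6] is the SMARTS for a thioether: an aliphatic sulfur bridging two carbons with no H on the sulfur.
The molecule carries 2 separate instances of a methylthio ether (-SCH3) meeting every constraint; each maps to a distinct set of atoms, giving 2 matches.

2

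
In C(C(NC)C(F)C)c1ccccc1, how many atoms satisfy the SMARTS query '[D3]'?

3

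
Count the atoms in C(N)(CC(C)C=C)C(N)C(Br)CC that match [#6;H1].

5

The query [#6;H1] means: any carbon bearing exactly one hydrogen.
Check the 13 heavy atoms by environment: 2× C (H3) → no; 5× C (H1) → match; 3× C (H2) → no; 2× N (H2) → no; 1× Br (H0) → no.
That gives 5 matching atoms.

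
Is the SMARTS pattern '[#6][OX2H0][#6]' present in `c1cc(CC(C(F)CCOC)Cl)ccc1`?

Yes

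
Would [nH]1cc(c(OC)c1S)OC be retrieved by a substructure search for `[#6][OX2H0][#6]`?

The pattern [#6][OX2H0][#6] describes an aliphatic oxygen bridging two carbons with no H on the oxygen — an ether.
The molecule carries a methoxy ether (-OCH3), whose atoms satisfy every constraint of the query, so the pattern matches.

Yes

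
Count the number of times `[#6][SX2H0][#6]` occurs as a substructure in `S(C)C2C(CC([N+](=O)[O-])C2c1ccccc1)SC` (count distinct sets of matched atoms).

2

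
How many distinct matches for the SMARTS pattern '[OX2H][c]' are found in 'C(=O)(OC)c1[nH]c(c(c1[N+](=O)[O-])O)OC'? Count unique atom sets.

1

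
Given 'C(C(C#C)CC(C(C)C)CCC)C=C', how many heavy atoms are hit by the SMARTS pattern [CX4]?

10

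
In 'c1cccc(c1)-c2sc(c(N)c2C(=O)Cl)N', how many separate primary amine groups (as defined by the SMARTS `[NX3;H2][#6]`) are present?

2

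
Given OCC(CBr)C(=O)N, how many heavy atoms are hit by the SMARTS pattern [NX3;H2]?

The query [NX3;H2] means: aliphatic N with 3 total connections, two of them H — an -NH2 nitrogen (amine or amide).
Check the 8 heavy atoms by environment: 2× C (H2, X4) → no; 1× C (H1, X4) → no; 1× C (H0, X3) → no; 1× O (H0, X1) → no; 1× N (H2, X3) → match; 1× O (H1, X2) → no; 1× Br (H0, X1) → no.
That gives 1 matching atom.

1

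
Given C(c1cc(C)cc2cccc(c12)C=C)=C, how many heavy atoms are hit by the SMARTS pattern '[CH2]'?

2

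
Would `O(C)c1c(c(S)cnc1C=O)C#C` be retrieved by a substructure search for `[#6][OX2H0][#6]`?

Yes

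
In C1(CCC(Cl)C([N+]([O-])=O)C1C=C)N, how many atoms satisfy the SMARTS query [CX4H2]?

2

The query [CX4H2] means: sp3 carbon (X4) with exactly two hydrogens.
Check the 13 heavy atoms by environment: 4× C (H1, X4) → no; 2× C (H2, X4) → match; 1× N (charge +1, H0, X3) → no; 1× O (charge -1, H0, X1) → no; 1× O (H0, X1) → no; 1× Cl (H0, X1) → no; 1× C (H1, X3) → no; 1× C (H2, X3) → no; 1× N (H2, X3) → no.
That gives 2 matching atoms.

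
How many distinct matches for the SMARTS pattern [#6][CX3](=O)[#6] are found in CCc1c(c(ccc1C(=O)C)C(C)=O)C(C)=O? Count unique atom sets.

[#6][CX3](=O)[#6] is the SMARTS for a ketone: a carbonyl carbon (no H) flanked by two carbons.
The molecule carries 3 separate instances of an acetyl/ketone group (-C(=O)CH3) meeting every constraint; each maps to a distinct set of atoms, giving 3 matches.

3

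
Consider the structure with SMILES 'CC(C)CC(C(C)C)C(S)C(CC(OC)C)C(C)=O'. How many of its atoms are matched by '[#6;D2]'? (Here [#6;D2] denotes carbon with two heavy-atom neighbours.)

The query [#6;D2] means: any carbon bonded to exactly two heavy atoms.
Check the 19 heavy atoms by environment: 7× C (D1) → no; 7× C (D3) → no; 2× C (D2) → match; 1× O (D2) → no; 1× O (D1) → no; 1× S (D1) → no.
That gives 2 matching atoms.

2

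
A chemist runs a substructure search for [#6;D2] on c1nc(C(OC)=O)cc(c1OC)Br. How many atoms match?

The query [#6;D2] means: any carbon bonded to exactly two heavy atoms.
Check the 13 heavy atoms by environment: 1× n (aromatic, D2) → no; 2× c (aromatic, D2) → match; 3× c (aromatic, D3) → no; 1× Br (D1) → no; 2× O (D2) → no; 2× C (D1) → no; 1× C (D3) → no; 1× O (D1) → no.
That gives 2 matching atoms.

2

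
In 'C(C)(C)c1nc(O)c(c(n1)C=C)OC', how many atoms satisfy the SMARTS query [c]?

The query [c] means: lowercase c matches aromatic carbon only.
Check the 14 heavy atoms by environment: 2× n (aromatic) → no; 4× c (aromatic) → match; 2× O → no; 6× C → no.
That gives 4 matching atoms.

4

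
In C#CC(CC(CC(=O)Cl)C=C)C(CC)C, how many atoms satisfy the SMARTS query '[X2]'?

2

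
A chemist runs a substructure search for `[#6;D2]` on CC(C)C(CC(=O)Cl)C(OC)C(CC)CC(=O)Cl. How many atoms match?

The query [#6;D2] means: any carbon bonded to exactly two heavy atoms.
Check the 18 heavy atoms by environment: 3× C (D2) → match; 6× C (D3) → no; 1× O (D2) → no; 4× C (D1) → no; 2× O (D1) → no; 2× Cl (D1) → no.
That gives 3 matching atoms.

3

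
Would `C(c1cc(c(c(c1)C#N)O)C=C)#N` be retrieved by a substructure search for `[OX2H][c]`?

Yes

The pattern [OX2H][c] describes a hydroxyl oxygen attached to an aromatic carbon — a phenol.
The molecule carries a hydroxyl group (-OH), whose atoms satisfy every constraint of the query, so the pattern matches.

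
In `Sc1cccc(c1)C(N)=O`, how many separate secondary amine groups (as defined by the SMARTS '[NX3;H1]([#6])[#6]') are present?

[NX3;H1]([#6])[#6] is the SMARTS for a secondary amine: a trivalent nitrogen with one H, bonded to two carbons.
The molecule has a primary amide (-C(=O)NH2), but the -C(=O)NH2 nitrogen has H2, not H1; nothing else fits, so there are 0 matches.

0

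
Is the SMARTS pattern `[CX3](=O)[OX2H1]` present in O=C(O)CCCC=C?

The pattern [CX3](=O)[OX2H1] describes an sp2 carbon double-bonded to O and single-bonded to an -OH oxygen — a carboxylic acid.
The molecule carries a carboxylic acid group (-C(=O)OH), whose atoms satisfy every constraint of the query, so the pattern matches.

Yes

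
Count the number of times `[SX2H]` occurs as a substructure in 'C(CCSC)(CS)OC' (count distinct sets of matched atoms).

[SX2H] is the SMARTS for a thiol: an aliphatic sulfur with two connections, one being H.
Exactly one fragment in the molecule meets all constraints, giving 1 match.

1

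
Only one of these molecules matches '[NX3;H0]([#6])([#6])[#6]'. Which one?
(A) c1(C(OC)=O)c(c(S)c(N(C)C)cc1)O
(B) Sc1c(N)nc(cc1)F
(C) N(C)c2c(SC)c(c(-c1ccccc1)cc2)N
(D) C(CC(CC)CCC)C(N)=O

[NX3;H0]([#6])([#6])[#6] describes a trivalent nitrogen with no H, bonded to three carbons (a tertiary amine).
(A) contains a dimethylamino group (-N(CH3)2), which satisfies every atom and bond constraint.
(B) has a primary amino group (-NH2) but the nitrogen has H2, not H0 with three carbons.
(C) has an N-methylamino group (-NHCH3) but the nitrogen still has one H (H1), not H0.
(D) has a primary amide (-C(=O)NH2) but the amide nitrogen has H2 and only one carbon neighbour.
So the answer is (A).

A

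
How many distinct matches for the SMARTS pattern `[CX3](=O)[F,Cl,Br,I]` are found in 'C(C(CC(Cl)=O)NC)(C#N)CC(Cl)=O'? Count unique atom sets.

[CX3](=O)[F,Cl,Br,I] is the SMARTS for an acyl halide: a carbonyl carbon bonded to a halogen.
The molecule carries 2 separate instances of an acyl chloride (-C(=O)Cl) meeting every constraint; each maps to a distinct set of atoms, giving 2 matches.

2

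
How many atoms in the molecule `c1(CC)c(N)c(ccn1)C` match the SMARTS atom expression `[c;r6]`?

5

Check the 10 heavy atoms by environment: 1× n (aromatic, in 6-ring) → no; 5× c (aromatic, in 6-ring) → match; 1× N (acyclic) → no; 3× C (acyclic) → no.
That gives 5 matching atoms.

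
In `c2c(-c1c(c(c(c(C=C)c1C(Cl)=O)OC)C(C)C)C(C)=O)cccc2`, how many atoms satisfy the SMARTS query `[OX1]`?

2

The query [OX1] means: aliphatic oxygen with one total connection — typically a carbonyl =O or an oxide.
Check the 25 heavy atoms by environment: 12× c (aromatic, X3) → no; 4× C (X3) → no; 2× O (X1) → match; 1× Cl (X1) → no; 5× C (X4) → no; 1× O (X2) → no.
That gives 2 matching atoms.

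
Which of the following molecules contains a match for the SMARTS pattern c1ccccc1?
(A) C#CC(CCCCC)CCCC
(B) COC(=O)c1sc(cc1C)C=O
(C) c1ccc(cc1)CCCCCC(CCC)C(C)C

C

c1ccccc1 describes six aromatic carbons in a ring (a benzene ring).
(A) has a methyl group (-CH3) but no six-membered all-carbon aromatic ring is present.
(B) has a methyl group (-CH3) but no six-membered all-carbon aromatic ring is present.
(C) contains a phenyl ring, which satisfies every atom and bond constraint.
So the answer is (C).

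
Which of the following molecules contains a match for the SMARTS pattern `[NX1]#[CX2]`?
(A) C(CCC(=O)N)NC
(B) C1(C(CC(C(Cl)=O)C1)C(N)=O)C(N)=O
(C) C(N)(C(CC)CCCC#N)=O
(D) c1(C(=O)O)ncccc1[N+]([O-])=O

C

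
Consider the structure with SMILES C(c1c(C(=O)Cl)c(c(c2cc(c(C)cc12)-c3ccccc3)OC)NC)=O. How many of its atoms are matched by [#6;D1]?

Check the 26 heavy atoms by environment: 9× c (aromatic, D3) → no; 7× c (aromatic, D2) → no; 1× C (D2) → no; 2× O (D1) → no; 1× O (D2) → no; 3× C (D1) → match; 1× C (D3) → no; 1× Cl (D1) → no; 1× N (D2) → no.
That gives 3 matching atoms.

3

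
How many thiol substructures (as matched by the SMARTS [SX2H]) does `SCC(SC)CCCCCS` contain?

[SX2H] is the SMARTS for a thiol: an aliphatic sulfur with two connections, one being H.
The molecule carries 2 separate instances of a thiol (-SH) meeting every constraint; each maps to a distinct set of atoms, giving 2 matches.

2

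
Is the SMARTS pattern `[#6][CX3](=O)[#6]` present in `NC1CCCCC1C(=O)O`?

The pattern [#6][CX3](=O)[#6] describes a carbonyl carbon (no H) flanked by two carbons — a ketone.
The closest candidate here is a carboxylic acid group (-C(=O)OH), but one neighbour of the carbonyl carbon is O, not C. No other fragment satisfies the full query, so there is no match.

No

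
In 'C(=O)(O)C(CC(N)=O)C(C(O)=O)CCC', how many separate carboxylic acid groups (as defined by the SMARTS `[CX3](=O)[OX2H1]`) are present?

2

[CX3](=O)[OX2H1] is the SMARTS for a carboxylic acid: an sp2 carbon double-bonded to O and single-bonded to an -OH oxygen.
The molecule carries 2 separate instances of a carboxylic acid group (-C(=O)OH) meeting every constraint; each maps to a distinct set of atoms, giving 2 matches.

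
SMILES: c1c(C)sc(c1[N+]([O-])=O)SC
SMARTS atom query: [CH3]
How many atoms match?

2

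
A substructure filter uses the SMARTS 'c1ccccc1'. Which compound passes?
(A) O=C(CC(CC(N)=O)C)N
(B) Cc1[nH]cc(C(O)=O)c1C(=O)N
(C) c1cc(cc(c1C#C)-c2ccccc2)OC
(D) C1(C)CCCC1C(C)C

c1ccccc1 describes six aromatic carbons in a ring (a benzene ring).
(A) has a methyl group (-CH3) but no six-membered all-carbon aromatic ring is present.
(B) has a methyl group (-CH3) but no six-membered all-carbon aromatic ring is present.
(C) contains a phenyl ring, which satisfies every atom and bond constraint.
(D) has a methyl group (-CH3) but no six-membered all-carbon aromatic ring is present.
So the answer is (C).

C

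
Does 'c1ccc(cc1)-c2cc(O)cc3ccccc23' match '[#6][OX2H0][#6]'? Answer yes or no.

No

The pattern [#6][OX2H0][#6] describes an aliphatic oxygen bridging two carbons with no H on the oxygen — an ether.
The closest candidate here is a hydroxyl group (-OH), but the oxygen has H1, not H0 bridging two carbons. No other fragment satisfies the full query, so there is no match.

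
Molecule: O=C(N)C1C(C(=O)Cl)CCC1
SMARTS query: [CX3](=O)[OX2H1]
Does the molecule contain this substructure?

No

The pattern [CX3](=O)[OX2H1] describes an sp2 carbon double-bonded to O and single-bonded to an -OH oxygen — a carboxylic acid.
The closest candidate here is a primary amide (-C(=O)NH2), but the carbonyl is bonded to N, not to an -OH oxygen. No other fragment satisfies the full query, so there is no match.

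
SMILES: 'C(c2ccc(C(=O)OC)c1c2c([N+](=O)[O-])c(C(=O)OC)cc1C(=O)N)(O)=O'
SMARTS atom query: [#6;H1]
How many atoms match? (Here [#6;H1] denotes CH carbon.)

3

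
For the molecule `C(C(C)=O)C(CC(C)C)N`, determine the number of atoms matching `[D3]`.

The query [D3] means: atom with exactly three heavy-atom neighbours.
Check the 10 heavy atoms by environment: 2× C (D2) → no; 3× C (D3) → match; 3× C (D1) → no; 1× O (D1) → no; 1× N (D1) → no.
That gives 3 matching atoms.

3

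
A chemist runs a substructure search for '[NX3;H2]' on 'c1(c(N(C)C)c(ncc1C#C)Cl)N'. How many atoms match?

1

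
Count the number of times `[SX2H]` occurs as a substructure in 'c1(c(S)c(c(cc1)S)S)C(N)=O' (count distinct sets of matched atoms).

3

[SX2H] is the SMARTS for a thiol: an aliphatic sulfur with two connections, one being H.
The molecule carries 3 separate instances of a thiol (-SH) meeting every constraint; each maps to a distinct set of atoms, giving 3 matches.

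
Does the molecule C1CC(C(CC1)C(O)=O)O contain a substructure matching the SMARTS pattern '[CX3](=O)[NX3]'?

The pattern [CX3](=O)[NX3] describes a carbonyl carbon bonded to a trivalent nitrogen — an amide.
The closest candidate here is a carboxylic acid group (-C(=O)OH), but the carbonyl is bonded to O, not to an NX3 nitrogen. No other fragment satisfies the full query, so there is no match.

No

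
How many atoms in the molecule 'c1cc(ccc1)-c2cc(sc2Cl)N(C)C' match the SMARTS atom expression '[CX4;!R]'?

2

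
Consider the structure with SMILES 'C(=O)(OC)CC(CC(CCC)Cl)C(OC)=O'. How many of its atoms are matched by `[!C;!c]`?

The query [!C;!c] means: neither aliphatic nor aromatic carbon — same as [!#6].
Check the 16 heavy atoms by environment: 11× C → no; 1× Cl → match; 4× O → match.
Summing the matching environments: 1 + 4 = 5 matching atoms.

5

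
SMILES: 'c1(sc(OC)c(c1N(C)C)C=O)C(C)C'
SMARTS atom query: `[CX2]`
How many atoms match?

0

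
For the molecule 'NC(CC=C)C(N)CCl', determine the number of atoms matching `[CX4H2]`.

2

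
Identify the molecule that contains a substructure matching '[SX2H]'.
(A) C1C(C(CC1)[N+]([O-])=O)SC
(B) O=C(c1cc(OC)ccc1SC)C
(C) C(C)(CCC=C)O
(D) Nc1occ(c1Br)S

D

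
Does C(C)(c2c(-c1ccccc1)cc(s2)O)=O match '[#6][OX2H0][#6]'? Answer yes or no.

No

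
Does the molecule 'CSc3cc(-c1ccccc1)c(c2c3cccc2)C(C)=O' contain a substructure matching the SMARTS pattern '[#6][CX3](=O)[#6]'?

Yes

The pattern [#6][CX3](=O)[#6] describes a carbonyl carbon (no H) flanked by two carbons — a ketone.
The molecule carries an acetyl/ketone group (-C(=O)CH3), whose atoms satisfy every constraint of the query, so the pattern matches.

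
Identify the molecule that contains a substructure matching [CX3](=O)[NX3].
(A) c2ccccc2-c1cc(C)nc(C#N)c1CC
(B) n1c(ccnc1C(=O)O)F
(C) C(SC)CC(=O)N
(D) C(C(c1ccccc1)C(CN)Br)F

C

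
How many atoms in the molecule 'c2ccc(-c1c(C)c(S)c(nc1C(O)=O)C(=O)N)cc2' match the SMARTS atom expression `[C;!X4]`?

Check the 20 heavy atoms by environment: 1× n (aromatic, X2) → no; 11× c (aromatic, X3) → no; 1× C (X4) → no; 2× C (X3) → match; 2× O (X1) → no; 1× O (X2) → no; 1× N (X3) → no; 1× S (X2) → no.
That gives 2 matching atoms.

2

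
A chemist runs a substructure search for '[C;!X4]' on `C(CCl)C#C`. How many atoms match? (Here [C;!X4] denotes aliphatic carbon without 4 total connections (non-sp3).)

2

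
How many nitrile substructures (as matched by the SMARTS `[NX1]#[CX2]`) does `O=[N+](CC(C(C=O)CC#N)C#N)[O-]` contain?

2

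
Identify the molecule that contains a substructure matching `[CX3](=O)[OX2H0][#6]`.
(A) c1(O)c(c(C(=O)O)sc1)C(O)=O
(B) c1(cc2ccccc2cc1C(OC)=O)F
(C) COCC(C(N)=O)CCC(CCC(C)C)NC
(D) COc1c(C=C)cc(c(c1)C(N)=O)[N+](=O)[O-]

B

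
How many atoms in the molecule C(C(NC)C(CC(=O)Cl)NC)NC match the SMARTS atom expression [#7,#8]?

4

The query [#7,#8] means: nitrogen or oxygen (comma = OR).
Check the 13 heavy atoms by environment: 8× C → no; 3× N → match; 1× O → match; 1× Cl → no.
Summing the matching environments: 3 + 1 = 4 matching atoms.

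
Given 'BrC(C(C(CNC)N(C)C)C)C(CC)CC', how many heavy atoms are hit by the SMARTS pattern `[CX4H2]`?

3

The query [CX4H2] means: sp3 carbon (X4) with exactly two hydrogens.
Check the 16 heavy atoms by environment: 6× C (H3, X4) → no; 3× C (H2, X4) → match; 4× C (H1, X4) → no; 1× N (H1, X3) → no; 1× Br (H0, X1) → no; 1× N (H0, X3) → no.
That gives 3 matching atoms.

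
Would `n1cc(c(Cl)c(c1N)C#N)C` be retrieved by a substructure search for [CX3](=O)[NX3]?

No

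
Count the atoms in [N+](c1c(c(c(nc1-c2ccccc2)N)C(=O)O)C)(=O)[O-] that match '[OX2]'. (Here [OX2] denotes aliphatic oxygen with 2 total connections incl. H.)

1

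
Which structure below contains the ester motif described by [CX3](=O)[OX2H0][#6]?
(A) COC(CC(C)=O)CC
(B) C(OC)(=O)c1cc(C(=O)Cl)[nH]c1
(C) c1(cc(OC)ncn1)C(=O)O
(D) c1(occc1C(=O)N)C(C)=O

B

[CX3](=O)[OX2H0][#6] describes a carbonyl carbon bonded to an oxygen that is itself bonded to carbon (no H on that O) (an ester).
(A) has a methoxy ether (-OCH3) but the ether oxygen is not adjacent to a C=O carbon.
(B) contains a methyl-ester group (-C(=O)OCH3), which satisfies every atom and bond constraint.
(C) has a carboxylic acid group (-C(=O)OH) but the singly-bonded O carries H (OX2H1, not H0).
(D) has a primary amide (-C(=O)NH2) but the carbonyl is bonded to N, not to an O-C linkage.
So the answer is (B).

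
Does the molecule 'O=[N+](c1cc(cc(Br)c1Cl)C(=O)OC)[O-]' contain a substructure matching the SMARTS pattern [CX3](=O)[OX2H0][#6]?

Yes

The pattern [CX3](=O)[OX2H0][#6] describes a carbonyl carbon bonded to an oxygen that is itself bonded to carbon (no H on that O) — an ester.
The molecule carries a methyl-ester group (-C(=O)OCH3), whose atoms satisfy every constraint of the query, so the pattern matches.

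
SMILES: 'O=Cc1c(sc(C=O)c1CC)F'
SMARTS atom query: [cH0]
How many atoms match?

4

The query [cH0] means: aromatic carbon with no attached hydrogen (substituted or ring-fusion).
Check the 12 heavy atoms by environment: 1× s (aromatic, H0) → no; 4× c (aromatic, H0) → match; 1× C (H2) → no; 1× C (H3) → no; 2× C (H1) → no; 2× O (H0) → no; 1× F (H0) → no.
That gives 4 matching atoms.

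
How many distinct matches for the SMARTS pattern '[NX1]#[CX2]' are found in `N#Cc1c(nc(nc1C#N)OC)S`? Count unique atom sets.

2

[NX1]#[CX2] is the SMARTS for a nitrile: a nitrogen triple-bonded to a two-connected carbon.
The molecule carries 2 separate instances of a nitrile (-C#N) meeting every constraint; each maps to a distinct set of atoms, giving 2 matches.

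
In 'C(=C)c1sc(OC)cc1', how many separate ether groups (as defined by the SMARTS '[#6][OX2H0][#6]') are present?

1

[#6][OX2H0][#6] is the SMARTS for an ether: an aliphatic oxygen bridging two carbons with no H on the oxygen.
Exactly one fragment in the molecule meets all constraints, giving 1 match.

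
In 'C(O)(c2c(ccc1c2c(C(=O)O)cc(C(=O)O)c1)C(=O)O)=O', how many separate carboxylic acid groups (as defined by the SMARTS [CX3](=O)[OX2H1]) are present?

4

[CX3](=O)[OX2H1] is the SMARTS for a carboxylic acid: an sp2 carbon double-bonded to O and single-bonded to an -OH oxygen.
The molecule carries 4 separate instances of a carboxylic acid group (-C(=O)OH) meeting every constraint; each maps to a distinct set of atoms, giving 4 matches.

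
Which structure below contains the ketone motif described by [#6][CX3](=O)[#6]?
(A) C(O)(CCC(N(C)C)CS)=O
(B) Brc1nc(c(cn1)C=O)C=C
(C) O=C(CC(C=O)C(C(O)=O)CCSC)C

[#6][CX3](=O)[#6] describes a carbonyl carbon (no H) flanked by two carbons (a ketone).
(A) has a carboxylic acid group (-C(=O)OH) but one neighbour of the carbonyl carbon is O, not C.
(B) has an aldehyde (-CHO) but the carbonyl carbon has H1, so it is not flanked by two carbons.
(C) contains an acetyl/ketone group (-C(=O)CH3), which satisfies every atom and bond constraint.
So the answer is (C).

C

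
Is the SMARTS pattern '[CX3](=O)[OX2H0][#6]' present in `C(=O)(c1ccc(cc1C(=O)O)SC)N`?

No

The pattern [CX3](=O)[OX2H0][#6] describes a carbonyl carbon bonded to an oxygen that is itself bonded to carbon (no H on that O) — an ester.
The closest candidate here is a primary amide (-C(=O)NH2), but the carbonyl is bonded to N, not to an O-C linkage. No other fragment satisfies the full query, so there is no match.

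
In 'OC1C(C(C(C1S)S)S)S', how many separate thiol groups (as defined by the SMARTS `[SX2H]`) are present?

4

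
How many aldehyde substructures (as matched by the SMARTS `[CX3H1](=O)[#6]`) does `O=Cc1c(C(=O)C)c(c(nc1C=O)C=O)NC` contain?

[CX3H1](=O)[#6] is the SMARTS for an aldehyde: an sp2 carbon with one H, double-bonded to O and single-bonded to carbon.
The molecule carries 3 separate instances of an aldehyde (-CHO) meeting every constraint; each maps to a distinct set of atoms, giving 3 matches.

3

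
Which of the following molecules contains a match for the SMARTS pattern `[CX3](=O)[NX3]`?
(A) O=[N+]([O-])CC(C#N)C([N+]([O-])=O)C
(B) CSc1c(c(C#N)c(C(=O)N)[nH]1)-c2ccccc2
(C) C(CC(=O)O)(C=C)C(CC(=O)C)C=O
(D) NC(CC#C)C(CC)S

B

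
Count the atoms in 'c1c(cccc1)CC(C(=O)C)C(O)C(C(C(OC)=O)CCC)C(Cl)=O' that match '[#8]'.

5

The query [#8] means: #8 matches any oxygen atom.
Check the 25 heavy atoms by environment: 13× C → no; 5× O → match; 1× Cl → no; 6× c (aromatic) → no.
That gives 5 matching atoms.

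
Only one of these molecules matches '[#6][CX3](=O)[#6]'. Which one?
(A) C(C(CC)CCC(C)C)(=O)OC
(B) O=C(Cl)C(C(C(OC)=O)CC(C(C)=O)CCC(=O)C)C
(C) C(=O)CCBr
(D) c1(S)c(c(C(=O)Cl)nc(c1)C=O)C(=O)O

B

[#6][CX3](=O)[#6] describes a carbonyl carbon (no H) flanked by two carbons (a ketone).
(A) has a methyl-ester group (-C(=O)OCH3) but one neighbour of the carbonyl carbon is O, not C.
(B) contains an acetyl/ketone group (-C(=O)CH3), which satisfies every atom and bond constraint.
(C) has an aldehyde (-CHO) but the carbonyl carbon has H1, so it is not flanked by two carbons.
(D) has an aldehyde (-CHO) but the carbonyl carbon has H1, so it is not flanked by two carbons.
So the answer is (B).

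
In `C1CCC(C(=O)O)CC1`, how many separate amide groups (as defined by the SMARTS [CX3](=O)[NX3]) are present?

0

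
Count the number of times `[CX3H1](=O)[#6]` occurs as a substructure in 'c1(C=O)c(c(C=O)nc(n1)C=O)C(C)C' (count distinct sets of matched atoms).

3

[CX3H1](=O)[#6] is the SMARTS for an aldehyde: an sp2 carbon with one H, double-bonded to O and single-bonded to carbon.
The molecule carries 3 separate instances of an aldehyde (-CHO) meeting every constraint; each maps to a distinct set of atoms, giving 3 matches.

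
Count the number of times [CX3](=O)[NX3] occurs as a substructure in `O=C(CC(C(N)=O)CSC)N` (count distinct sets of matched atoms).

2

[CX3](=O)[NX3] is the SMARTS for an amide: a carbonyl carbon bonded to a trivalent nitrogen.
The molecule carries 2 separate instances of a primary amide (-C(=O)NH2) meeting every constraint; each maps to a distinct set of atoms, giving 2 matches.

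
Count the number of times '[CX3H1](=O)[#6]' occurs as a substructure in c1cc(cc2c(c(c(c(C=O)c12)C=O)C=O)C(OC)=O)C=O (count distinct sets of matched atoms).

4

[CX3H1](=O)[#6] is the SMARTS for an aldehyde: an sp2 carbon with one H, double-bonded to O and single-bonded to carbon.
The molecule carries 4 separate instances of an aldehyde (-CHO) meeting every constraint; each maps to a distinct set of atoms, giving 4 matches.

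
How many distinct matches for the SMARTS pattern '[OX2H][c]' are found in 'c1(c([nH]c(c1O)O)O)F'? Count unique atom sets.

3

[OX2H][c] is the SMARTS for a phenol: a hydroxyl oxygen attached to an aromatic carbon.
The molecule carries 3 separate instances of a hydroxyl group (-OH) meeting every constraint; each maps to a distinct set of atoms, giving 3 matches.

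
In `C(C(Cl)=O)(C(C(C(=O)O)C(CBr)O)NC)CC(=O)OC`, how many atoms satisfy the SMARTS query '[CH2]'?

The query [CH2] means: aliphatic carbon with exactly two hydrogens.
Check the 20 heavy atoms by environment: 2× C (H2) → match; 4× C (H1) → no; 2× O (H1) → no; 1× Br (H0) → no; 3× C (H0) → no; 4× O (H0) → no; 1× Cl (H0) → no; 2× C (H3) → no; 1× N (H1) → no.
That gives 2 matching atoms.

2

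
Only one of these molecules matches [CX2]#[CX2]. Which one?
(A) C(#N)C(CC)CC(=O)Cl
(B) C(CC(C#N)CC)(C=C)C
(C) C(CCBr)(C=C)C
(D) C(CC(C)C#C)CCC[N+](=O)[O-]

[CX2]#[CX2] describes a carbon-carbon triple bond (an alkyne).
(A) has a nitrile (-C#N) but the triple bond is C#N, not C#C.
(B) has a vinyl group (-CH=CH2) but the C=C is a double bond; both carbons are CX3, not CX2.
(C) has a vinyl group (-CH=CH2) but the C=C is a double bond; both carbons are CX3, not CX2.
(D) contains an ethynyl group (-C#CH), which satisfies every atom and bond constraint.
So the answer is (D).

D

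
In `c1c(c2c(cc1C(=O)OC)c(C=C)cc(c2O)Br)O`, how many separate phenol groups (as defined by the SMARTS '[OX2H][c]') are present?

[OX2H][c] is the SMARTS for a phenol: a hydroxyl oxygen attached to an aromatic carbon.
The molecule carries 2 separate instances of a hydroxyl group (-OH) meeting every constraint; each maps to a distinct set of atoms, giving 2 matches.

2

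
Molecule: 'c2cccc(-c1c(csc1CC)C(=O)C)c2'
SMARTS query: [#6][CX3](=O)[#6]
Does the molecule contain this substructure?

Yes

The pattern [#6][CX3](=O)[#6] describes a carbonyl carbon (no H) flanked by two carbons — a ketone.
The molecule carries an acetyl/ketone group (-C(=O)CH3), whose atoms satisfy every constraint of the query, so the pattern matches.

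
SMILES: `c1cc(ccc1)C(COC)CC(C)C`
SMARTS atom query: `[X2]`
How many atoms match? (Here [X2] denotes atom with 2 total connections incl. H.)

1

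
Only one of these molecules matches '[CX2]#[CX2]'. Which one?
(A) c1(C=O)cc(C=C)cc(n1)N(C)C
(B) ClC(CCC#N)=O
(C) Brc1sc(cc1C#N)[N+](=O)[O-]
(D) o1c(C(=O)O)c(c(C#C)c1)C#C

D

[CX2]#[CX2] describes a carbon-carbon triple bond (an alkyne).
(A) has a vinyl group (-CH=CH2) but the C=C is a double bond; both carbons are CX3, not CX2.
(B) has a nitrile (-C#N) but the triple bond is C#N, not C#C.
(C) has a nitrile (-C#N) but the triple bond is C#N, not C#C.
(D) contains an ethynyl group (-C#CH), which satisfies every atom and bond constraint.
So the answer is (D).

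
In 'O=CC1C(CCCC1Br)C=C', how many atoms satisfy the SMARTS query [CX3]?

3

Check the 11 heavy atoms by environment: 6× C (X4) → no; 3× C (X3) → match; 1× Br (X1) → no; 1× O (X1) → no.
That gives 3 matching atoms.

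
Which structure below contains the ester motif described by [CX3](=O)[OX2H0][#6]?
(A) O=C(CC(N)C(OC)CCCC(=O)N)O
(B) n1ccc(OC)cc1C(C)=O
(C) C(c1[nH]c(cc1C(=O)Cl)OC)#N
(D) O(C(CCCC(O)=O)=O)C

[CX3](=O)[OX2H0][#6] describes a carbonyl carbon bonded to an oxygen that is itself bonded to carbon (no H on that O) (an ester).
(A) has a carboxylic acid group (-C(=O)OH) but the singly-bonded O carries H (OX2H1, not H0).
(B) has a methoxy ether (-OCH3) but the ether oxygen is not adjacent to a C=O carbon.
(C) has a methoxy ether (-OCH3) but the ether oxygen is not adjacent to a C=O carbon.
(D) contains a methyl-ester group (-C(=O)OCH3), which satisfies every atom and bond constraint.
So the answer is (D).

D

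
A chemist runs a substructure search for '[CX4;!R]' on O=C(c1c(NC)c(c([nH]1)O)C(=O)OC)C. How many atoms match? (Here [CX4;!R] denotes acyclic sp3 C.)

The query [CX4;!R] means: aliphatic carbon with four total connections, not in a ring.
Check the 15 heavy atoms by environment: 1× n (aromatic, X3, in 5-ring) → no; 4× c (aromatic, X3, in 5-ring) → no; 2× C (X3, acyclic) → no; 2× O (X1, acyclic) → no; 2× O (X2, acyclic) → no; 3× C (X4, acyclic) → match; 1× N (X3, acyclic) → no.
That gives 3 matching atoms.

3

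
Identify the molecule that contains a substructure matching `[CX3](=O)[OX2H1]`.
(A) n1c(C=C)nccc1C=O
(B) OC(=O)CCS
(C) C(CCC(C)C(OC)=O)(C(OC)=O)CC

[CX3](=O)[OX2H1] describes an sp2 carbon double-bonded to O and single-bonded to an -OH oxygen (a carboxylic acid).
(A) has an aldehyde (-CHO) but there is no singly-bonded oxygen on the carbonyl carbon.
(B) contains a carboxylic acid group (-C(=O)OH), which satisfies every atom and bond constraint.
(C) has a methyl-ester group (-C(=O)OCH3) but the singly-bonded O has no H (OX2H0, not OX2H1).
So the answer is (B).

B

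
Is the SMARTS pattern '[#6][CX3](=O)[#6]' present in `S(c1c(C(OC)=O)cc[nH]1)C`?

No

The pattern [#6][CX3](=O)[#6] describes a carbonyl carbon (no H) flanked by two carbons — a ketone.
The closest candidate here is a methyl-ester group (-C(=O)OCH3), but one neighbour of the carbonyl carbon is O, not C. No other fragment satisfies the full query, so there is no match.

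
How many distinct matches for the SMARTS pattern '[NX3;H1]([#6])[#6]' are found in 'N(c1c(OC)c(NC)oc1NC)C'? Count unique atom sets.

3

[NX3;H1]([#6])[#6] is the SMARTS for a secondary amine: a trivalent nitrogen with one H, bonded to two carbons.
The molecule carries 3 separate instances of an N-methylamino group (-NHCH3) meeting every constraint; each maps to a distinct set of atoms, giving 3 matches.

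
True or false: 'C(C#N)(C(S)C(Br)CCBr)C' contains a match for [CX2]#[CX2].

False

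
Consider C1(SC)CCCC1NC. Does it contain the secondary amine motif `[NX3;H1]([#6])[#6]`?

Yes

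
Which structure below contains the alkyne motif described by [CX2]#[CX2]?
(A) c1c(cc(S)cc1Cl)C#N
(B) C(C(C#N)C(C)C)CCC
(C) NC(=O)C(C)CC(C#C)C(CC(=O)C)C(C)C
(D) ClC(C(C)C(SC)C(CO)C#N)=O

C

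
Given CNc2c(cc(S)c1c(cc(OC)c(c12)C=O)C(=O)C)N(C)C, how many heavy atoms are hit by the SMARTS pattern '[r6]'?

Check the 23 heavy atoms by environment: 10× c (aromatic, in 6-ring) → match; 2× N (acyclic) → no; 7× C (acyclic) → no; 3× O (acyclic) → no; 1× S (acyclic) → no.
That gives 10 matching atoms.

10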